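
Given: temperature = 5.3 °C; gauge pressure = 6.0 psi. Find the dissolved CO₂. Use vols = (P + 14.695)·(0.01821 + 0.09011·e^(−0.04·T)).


vols = (6.0 + 14.695)·(0.01821 + 0.09011·e^(−0.04·5.3))

1.8854 volumes


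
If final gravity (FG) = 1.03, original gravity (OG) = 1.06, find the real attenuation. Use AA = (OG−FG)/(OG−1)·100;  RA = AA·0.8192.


AA = (1.06 − 1.03)/(1.06 − 1)·100 = 50.0000
RA = 50.0000·0.8192

40.9600 %


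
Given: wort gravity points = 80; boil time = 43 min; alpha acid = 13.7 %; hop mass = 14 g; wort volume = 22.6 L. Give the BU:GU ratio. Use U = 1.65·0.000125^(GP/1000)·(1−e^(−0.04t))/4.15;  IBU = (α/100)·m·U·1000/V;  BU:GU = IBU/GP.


U = 1.65·0.000125^(80/1000)·(1−e^(−0.04·43))/4.15 = 0.1590
IBU = (13.7/100)·14·0.1590·1000/22.6 = 13.4970
BU:GU = 13.4970/80

0.1687


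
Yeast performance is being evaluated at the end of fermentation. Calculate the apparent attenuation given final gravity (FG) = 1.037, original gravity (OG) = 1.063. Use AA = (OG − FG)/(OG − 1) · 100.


AA = (1.063 − 1.037)/(1.063 − 1) · 100

41.2698 %


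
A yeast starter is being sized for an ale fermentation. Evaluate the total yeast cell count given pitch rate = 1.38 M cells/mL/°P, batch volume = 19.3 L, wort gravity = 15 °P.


cells (billions) = rate · V_L · °P
cells = 1.38 · 19.3 · 15

399.5100 billion cells


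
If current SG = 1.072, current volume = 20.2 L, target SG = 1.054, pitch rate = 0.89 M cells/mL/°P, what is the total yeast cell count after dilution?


V_w = V·((SG_c−1)/(SG_t−1)−1);  °P = 259 − 259/SG_t;  cells = rate·(V+V_w)·°P
V_w = 20.2·((1.072−1)/(1.054−1)−1) = 6.7333
V_final = 20.2 + 6.7333 = 26.9333
°P = 259 − 259/1.054 = 13.2694
cells = 0.89·26.9333·13.2694

318.0776 billion cells


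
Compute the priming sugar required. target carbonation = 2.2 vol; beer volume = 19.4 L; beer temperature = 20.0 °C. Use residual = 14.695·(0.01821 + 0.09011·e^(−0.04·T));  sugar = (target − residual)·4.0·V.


residual = 14.695·(0.01821 + 0.09011·e^(−0.04·20.0)) = 0.8626
sugar = (2.2 − 0.8626)·4.0·19.4

103.7836 g


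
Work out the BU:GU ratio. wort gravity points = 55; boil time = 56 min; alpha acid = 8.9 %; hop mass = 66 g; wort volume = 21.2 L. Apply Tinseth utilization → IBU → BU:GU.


U = 1.65·0.000125^(GP/1000)·(1−e^(−0.04t))/4.15;  IBU = (α/100)·m·U·1000/V;  BU:GU = IBU/GP
U = 1.65·0.000125^(55/1000)·(1−e^(−0.04·56))/4.15 = 0.2167
IBU = (8.9/100)·66·0.2167·1000/21.2 = 60.0453
BU:GU = 60.0453/55

1.0917


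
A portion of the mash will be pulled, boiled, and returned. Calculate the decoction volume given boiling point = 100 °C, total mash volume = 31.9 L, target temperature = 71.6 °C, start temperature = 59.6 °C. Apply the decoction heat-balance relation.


V_dec = V_total·(T_target − T_start)/(T_boil − T_start)
V_dec = 31.9·(71.6 − 59.6)/(100 − 59.6)

9.4752 L


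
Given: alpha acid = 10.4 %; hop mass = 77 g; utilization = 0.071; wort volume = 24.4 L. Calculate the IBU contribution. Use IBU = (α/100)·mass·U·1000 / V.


IBU = (10.4/100)·77·0.071·1000 / 24.4

23.3020 IBU


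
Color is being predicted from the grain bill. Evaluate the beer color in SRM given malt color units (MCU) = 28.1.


SRM = 1.4922 · MCU^0.6859
SRM = 1.4922 · 28.1^0.6859

14.7060 SRM


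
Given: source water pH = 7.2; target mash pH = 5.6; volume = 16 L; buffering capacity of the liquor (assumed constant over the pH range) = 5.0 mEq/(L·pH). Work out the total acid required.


acid = buffering capacity · (pH_source − pH_target) · V
acid = 5.0 · (7.2 − 5.6) · 16

128.0000 mEq


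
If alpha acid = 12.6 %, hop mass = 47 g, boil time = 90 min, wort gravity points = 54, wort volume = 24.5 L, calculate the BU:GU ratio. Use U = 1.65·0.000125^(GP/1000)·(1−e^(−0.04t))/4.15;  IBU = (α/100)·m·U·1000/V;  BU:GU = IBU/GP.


U = 1.65·0.000125^(54/1000)·(1−e^(−0.04·90))/4.15 = 0.2380
IBU = (12.6/100)·47·0.2380·1000/24.5 = 57.5360
BU:GU = 57.5360/54

1.0655


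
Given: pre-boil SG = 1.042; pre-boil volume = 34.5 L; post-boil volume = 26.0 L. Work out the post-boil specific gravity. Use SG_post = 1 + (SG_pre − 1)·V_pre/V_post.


pts_pre = (1.042 − 1)·1000 = 42.0000
pts_post = 42.0000·34.5/26.0 = 55.7308
SG_post = 1 + 55.7308/1000

1.0557


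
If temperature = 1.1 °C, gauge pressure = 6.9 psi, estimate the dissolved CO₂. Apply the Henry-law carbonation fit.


vols = (P + 14.695)·(0.01821 + 0.09011·e^(−0.04·T))
vols = (6.9 + 14.695)·(0.01821 + 0.09011·e^(−0.04·1.1))

2.2554 volumes


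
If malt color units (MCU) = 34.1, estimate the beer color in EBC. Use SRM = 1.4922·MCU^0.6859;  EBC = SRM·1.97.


SRM = 1.4922·34.1^0.6859 = 16.7936
EBC = 16.7936·1.97

33.0834 EBC


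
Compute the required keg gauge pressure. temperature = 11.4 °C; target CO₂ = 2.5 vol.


psi = vols/(0.01821 + 0.09011·e^(−0.04·T)) − 14.695
psi = 2.5/(0.01821 + 0.09011·e^(−0.04·11.4)) − 14.695

18.4954 psi


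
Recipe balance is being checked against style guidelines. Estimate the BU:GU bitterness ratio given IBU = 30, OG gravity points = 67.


BU:GU = IBU / OG_points
BU:GU = 30 / 67

0.4478


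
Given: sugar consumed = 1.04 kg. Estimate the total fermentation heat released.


Q = m_sugar · 590 kJ/kg
Q = 1.04 · 590

613.6000 kJ


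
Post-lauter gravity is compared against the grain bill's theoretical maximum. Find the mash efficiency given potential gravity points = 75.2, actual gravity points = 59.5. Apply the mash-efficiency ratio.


efficiency = actual / potential × 100
efficiency = 59.5 / 75.2 × 100

79.1223 %


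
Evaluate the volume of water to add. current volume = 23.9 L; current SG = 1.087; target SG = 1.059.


V_water = V·((SG_curr − 1)/(SG_target − 1) − 1)
V_water = 23.9·((1.087 − 1)/(1.059 − 1) − 1)

11.3424 L


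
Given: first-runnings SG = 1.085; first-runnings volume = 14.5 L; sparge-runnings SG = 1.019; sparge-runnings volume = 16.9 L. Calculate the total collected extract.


total = Σ (SG_i − 1)·1000·V_i
first = (1.085 − 1)·1000·14.5 = 1232.5000
sparge = (1.019 − 1)·1000·16.9 = 321.1000
total = 1232.5000 + 321.1000

1553.6000 gravity·L


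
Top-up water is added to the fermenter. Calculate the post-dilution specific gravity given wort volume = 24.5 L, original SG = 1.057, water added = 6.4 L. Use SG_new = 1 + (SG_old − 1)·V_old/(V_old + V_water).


pts = (1.057 − 1)·1000·24.5/(24.5 + 6.4) = 45.1942
SG_new = 1 + 45.1942/1000

1.0452


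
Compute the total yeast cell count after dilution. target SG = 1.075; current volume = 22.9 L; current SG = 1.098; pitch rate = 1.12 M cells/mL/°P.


V_w = V·((SG_c−1)/(SG_t−1)−1);  °P = 259 − 259/SG_t;  cells = rate·(V+V_w)·°P
V_w = 22.9·((1.098−1)/(1.075−1)−1) = 7.0227
V_final = 22.9 + 7.0227 = 29.9227
°P = 259 − 259/1.075 = 18.0698
cells = 1.12·29.9227·18.0698

605.5791 billion cells


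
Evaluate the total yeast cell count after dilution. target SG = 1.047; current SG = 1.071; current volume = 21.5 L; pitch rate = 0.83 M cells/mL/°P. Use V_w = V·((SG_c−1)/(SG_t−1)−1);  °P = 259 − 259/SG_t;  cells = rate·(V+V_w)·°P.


V_w = 21.5·((1.071−1)/(1.047−1)−1) = 10.9787
V_final = 21.5 + 10.9787 = 32.4787
°P = 259 − 259/1.047 = 11.6266
cells = 0.83·32.4787·11.6266

313.4209 billion cells


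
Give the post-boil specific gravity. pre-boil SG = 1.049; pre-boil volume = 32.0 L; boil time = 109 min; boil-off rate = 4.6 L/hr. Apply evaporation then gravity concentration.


V_post = V_pre − rate·(t/60);  SG_post = 1 + (SG_pre−1)·V_pre/V_post
V_post = 32.0 − 4.6·(109/60) = 23.6433
SG_post = 1 + (1.049 − 1)·32.0/23.6433

1.0663


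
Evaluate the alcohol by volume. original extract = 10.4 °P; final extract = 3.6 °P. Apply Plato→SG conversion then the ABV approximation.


SG = 259/(259 − P);  ABV = (OG − FG)·131.25
OG = 259/(259 − 10.4) = 1.0418
FG = 259/(259 − 3.6) = 1.0141
ABV = (1.0418 − 1.0141)·131.25

3.6407 % ABV


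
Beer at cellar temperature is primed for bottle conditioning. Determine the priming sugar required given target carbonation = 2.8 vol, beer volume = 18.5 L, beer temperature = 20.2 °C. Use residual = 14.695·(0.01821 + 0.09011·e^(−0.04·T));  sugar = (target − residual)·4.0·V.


residual = 14.695·(0.01821 + 0.09011·e^(−0.04·20.2)) = 0.8578
sugar = (2.8 − 0.8578)·4.0·18.5

143.7197 g


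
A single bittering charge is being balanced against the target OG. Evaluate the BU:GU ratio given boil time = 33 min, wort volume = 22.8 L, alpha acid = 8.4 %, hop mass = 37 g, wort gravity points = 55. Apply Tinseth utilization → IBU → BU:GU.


U = 1.65·0.000125^(GP/1000)·(1−e^(−0.04t))/4.15;  IBU = (α/100)·m·U·1000/V;  BU:GU = IBU/GP
U = 1.65·0.000125^(55/1000)·(1−e^(−0.04·33))/4.15 = 0.1777
IBU = (8.4/100)·37·0.1777·1000/22.8 = 24.2290
BU:GU = 24.2290/55

0.4405


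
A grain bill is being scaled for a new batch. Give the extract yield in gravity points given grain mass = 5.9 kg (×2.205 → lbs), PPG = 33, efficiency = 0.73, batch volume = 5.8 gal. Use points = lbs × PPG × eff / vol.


lbs = 5.9 × 2.205 = 13.0095
points = 13.0095 × 33 × 0.73 / 5.8

54.0343 points


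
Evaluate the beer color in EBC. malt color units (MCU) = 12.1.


SRM = 1.4922·MCU^0.6859;  EBC = SRM·1.97
SRM = 1.4922·12.1^0.6859 = 8.2511
EBC = 8.2511·1.97

16.2546 EBC


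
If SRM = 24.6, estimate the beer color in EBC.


EBC = SRM · 1.97
EBC = 24.6 · 1.97

48.4620 EBC


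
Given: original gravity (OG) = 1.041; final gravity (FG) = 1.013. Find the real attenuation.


AA = (OG−FG)/(OG−1)·100;  RA = AA·0.8192
AA = (1.041 − 1.013)/(1.041 − 1)·100 = 68.2927
RA = 68.2927·0.8192

55.9454 %


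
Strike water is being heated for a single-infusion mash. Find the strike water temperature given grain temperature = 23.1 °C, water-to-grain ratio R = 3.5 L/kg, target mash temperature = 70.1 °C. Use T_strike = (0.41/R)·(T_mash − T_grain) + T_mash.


T_strike = (0.41/3.5)·(70.1 − 23.1) + 70.1

75.6057 °C


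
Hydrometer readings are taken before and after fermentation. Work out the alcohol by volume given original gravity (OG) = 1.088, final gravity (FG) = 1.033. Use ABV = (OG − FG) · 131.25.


ABV = (1.088 − 1.033) · 131.25

7.2188 % ABV


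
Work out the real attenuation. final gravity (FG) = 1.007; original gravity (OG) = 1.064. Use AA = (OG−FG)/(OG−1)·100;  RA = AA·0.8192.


AA = (1.064 − 1.007)/(1.064 − 1)·100 = 89.0625
RA = 89.0625·0.8192

72.9600 %


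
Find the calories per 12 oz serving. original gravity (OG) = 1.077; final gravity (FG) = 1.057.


ABW = (OG−FG)·131.25·0.79/FG;  °P = 259 − 259/SG (for OG→OE and FG→AE);  RE = 0.1808·OE + 0.8192·AE;  Cal = (6.9·ABW + 4·(RE−0.1))·FG·3.55
ABW = (1.077 − 1.057)·131.25·0.79/1.057 = 1.9619
OE = 259 − 259/1.077 = 18.5172 °P
AE = 259 − 259/1.057 = 13.9669 °P
RE = 0.1808·18.5172 + 0.8192·13.9669 = 14.7896 °P
Cal = (6.9·1.9619 + 4·(14.7896−0.1))·1.057·3.55

271.2783 kcal


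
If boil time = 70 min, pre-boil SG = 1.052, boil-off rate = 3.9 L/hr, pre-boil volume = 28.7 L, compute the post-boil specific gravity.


V_post = V_pre − rate·(t/60);  SG_post = 1 + (SG_pre−1)·V_pre/V_post
V_post = 28.7 − 3.9·(70/60) = 24.1500
SG_post = 1 + (1.052 − 1)·28.7/24.1500

1.0618


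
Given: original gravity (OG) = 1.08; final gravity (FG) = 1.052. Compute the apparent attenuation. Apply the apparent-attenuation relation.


AA = (OG − FG)/(OG − 1) · 100
AA = (1.08 − 1.052)/(1.08 − 1) · 100

35.0000 %


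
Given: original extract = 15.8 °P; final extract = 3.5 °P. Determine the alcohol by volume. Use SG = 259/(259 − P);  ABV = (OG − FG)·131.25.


OG = 259/(259 − 15.8) = 1.0650
FG = 259/(259 − 3.5) = 1.0137
ABV = (1.0650 − 1.0137)·131.25

6.7290 % ABV


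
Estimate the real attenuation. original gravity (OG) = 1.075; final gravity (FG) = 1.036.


AA = (OG−FG)/(OG−1)·100;  RA = AA·0.8192
AA = (1.075 − 1.036)/(1.075 − 1)·100 = 52.0000
RA = 52.0000·0.8192

42.5984 %


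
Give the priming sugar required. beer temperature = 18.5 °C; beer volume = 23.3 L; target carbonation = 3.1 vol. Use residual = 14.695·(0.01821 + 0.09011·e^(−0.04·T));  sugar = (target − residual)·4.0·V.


residual = 14.695·(0.01821 + 0.09011·e^(−0.04·18.5)) = 0.8994
sugar = (3.1 − 0.8994)·4.0·23.3

205.0983 g


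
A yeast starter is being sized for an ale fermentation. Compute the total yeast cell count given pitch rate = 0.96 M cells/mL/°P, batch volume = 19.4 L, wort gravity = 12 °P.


cells (billions) = rate · V_L · °P
cells = 0.96 · 19.4 · 12

223.4880 billion cells


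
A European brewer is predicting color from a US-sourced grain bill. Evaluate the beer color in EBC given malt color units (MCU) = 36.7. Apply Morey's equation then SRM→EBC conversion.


SRM = 1.4922·MCU^0.6859;  EBC = SRM·1.97
SRM = 1.4922·36.7^0.6859 = 17.6617
EBC = 17.6617·1.97

34.7935 EBC


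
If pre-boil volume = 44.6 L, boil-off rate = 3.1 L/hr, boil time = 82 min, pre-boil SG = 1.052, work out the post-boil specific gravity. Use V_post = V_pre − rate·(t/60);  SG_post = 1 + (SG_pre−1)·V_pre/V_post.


V_post = 44.6 − 3.1·(82/60) = 40.3633
SG_post = 1 + (1.052 − 1)·44.6/40.3633

1.0575


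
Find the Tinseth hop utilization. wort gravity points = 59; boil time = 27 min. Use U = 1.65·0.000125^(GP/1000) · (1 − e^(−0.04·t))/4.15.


bigness = 1.65·0.000125^(59/1000) = 0.9710
boil_factor = (1 − e^(−0.04·27))/4.15 = 0.1591
U = 0.9710 · 0.1591

0.1545


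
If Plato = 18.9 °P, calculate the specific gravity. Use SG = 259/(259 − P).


SG = 259/(259 − 18.9)

1.0787


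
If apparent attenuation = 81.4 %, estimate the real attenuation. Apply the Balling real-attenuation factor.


RA = AA · 0.8192
RA = 81.4 · 0.8192

66.6829 %


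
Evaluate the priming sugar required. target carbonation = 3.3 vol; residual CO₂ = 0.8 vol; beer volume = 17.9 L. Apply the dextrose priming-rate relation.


sugar = (target − residual)·4.0·V
sugar = (3.3 − 0.8)·4.0·17.9

179.0000 g


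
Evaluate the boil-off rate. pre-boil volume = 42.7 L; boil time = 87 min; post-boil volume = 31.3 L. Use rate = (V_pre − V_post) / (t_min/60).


rate = (42.7 − 31.3) / (87/60)

7.8621 L/hr


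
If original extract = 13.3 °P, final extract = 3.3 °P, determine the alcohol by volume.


SG = 259/(259 − P);  ABV = (OG − FG)·131.25
OG = 259/(259 − 13.3) = 1.0541
FG = 259/(259 − 3.3) = 1.0129
ABV = (1.0541 − 1.0129)·131.25

5.4108 % ABV


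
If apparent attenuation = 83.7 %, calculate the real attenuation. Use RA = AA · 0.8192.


RA = 83.7 · 0.8192

68.5670 %


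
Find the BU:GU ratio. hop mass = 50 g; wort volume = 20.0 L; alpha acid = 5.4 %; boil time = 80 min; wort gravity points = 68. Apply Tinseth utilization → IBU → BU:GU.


U = 1.65·0.000125^(GP/1000)·(1−e^(−0.04t))/4.15;  IBU = (α/100)·m·U·1000/V;  BU:GU = IBU/GP
U = 1.65·0.000125^(68/1000)·(1−e^(−0.04·80))/4.15 = 0.2070
IBU = (5.4/100)·50·0.2070·1000/20.0 = 27.9438
BU:GU = 27.9438/68

0.4109


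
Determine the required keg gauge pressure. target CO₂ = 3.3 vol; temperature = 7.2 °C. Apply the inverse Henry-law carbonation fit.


psi = vols/(0.01821 + 0.09011·e^(−0.04·T)) − 14.695
psi = 3.3/(0.01821 + 0.09011·e^(−0.04·7.2)) − 14.695

23.7795 psi


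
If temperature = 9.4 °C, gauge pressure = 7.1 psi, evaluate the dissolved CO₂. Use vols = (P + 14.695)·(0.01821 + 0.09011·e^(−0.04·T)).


vols = (7.1 + 14.695)·(0.01821 + 0.09011·e^(−0.04·9.4))

1.7453 volumes


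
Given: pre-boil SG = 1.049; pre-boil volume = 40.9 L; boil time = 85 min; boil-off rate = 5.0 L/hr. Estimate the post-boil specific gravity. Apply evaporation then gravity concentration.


V_post = V_pre − rate·(t/60);  SG_post = 1 + (SG_pre−1)·V_pre/V_post
V_post = 40.9 − 5.0·(85/60) = 33.8167
SG_post = 1 + (1.049 − 1)·40.9/33.8167

1.0593


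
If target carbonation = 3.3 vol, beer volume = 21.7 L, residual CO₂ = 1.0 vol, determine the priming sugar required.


sugar = (target − residual)·4.0·V
sugar = (3.3 − 1.0)·4.0·21.7

199.6400 g


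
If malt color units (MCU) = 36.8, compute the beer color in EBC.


SRM = 1.4922·MCU^0.6859;  EBC = SRM·1.97
SRM = 1.4922·36.8^0.6859 = 17.6947
EBC = 17.6947·1.97

34.8585 EBC


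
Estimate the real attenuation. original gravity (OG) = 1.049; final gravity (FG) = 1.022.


AA = (OG−FG)/(OG−1)·100;  RA = AA·0.8192
AA = (1.049 − 1.022)/(1.049 − 1)·100 = 55.1020
RA = 55.1020·0.8192

45.1396 %


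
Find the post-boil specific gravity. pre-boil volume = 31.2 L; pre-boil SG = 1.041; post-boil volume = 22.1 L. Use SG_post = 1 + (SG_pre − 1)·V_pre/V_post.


pts_pre = (1.041 − 1)·1000 = 41.0000
pts_post = 41.0000·31.2/22.1 = 57.8824
SG_post = 1 + 57.8824/1000

1.0579


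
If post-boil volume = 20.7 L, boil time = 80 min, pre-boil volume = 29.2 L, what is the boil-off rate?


rate = (V_pre − V_post) / (t_min/60)
rate = (29.2 − 20.7) / (80/60)

6.3750 L/hr


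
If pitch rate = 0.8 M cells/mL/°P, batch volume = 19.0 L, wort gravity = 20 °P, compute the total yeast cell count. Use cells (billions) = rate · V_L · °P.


cells = 0.8 · 19.0 · 20

304.0000 billion cells


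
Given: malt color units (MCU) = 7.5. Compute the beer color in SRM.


SRM = 1.4922 · MCU^0.6859
SRM = 1.4922 · 7.5^0.6859

5.9434 SRM


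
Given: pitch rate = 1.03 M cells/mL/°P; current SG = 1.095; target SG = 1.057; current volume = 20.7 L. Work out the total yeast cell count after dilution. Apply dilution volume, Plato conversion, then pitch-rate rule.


V_w = V·((SG_c−1)/(SG_t−1)−1);  °P = 259 − 259/SG_t;  cells = rate·(V+V_w)·°P
V_w = 20.7·((1.095−1)/(1.057−1)−1) = 13.8000
V_final = 20.7 + 13.8000 = 34.5000
°P = 259 − 259/1.057 = 13.9669
cells = 1.03·34.5000·13.9669

496.3133 billion cells


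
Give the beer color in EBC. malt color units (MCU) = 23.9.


SRM = 1.4922·MCU^0.6859;  EBC = SRM·1.97
SRM = 1.4922·23.9^0.6859 = 13.1604
EBC = 13.1604·1.97

25.9261 EBC


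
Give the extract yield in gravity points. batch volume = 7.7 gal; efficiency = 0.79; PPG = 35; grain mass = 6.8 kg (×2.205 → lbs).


points = lbs × PPG × eff / vol
lbs = 6.8 × 2.205 = 14.9940
points = 14.9940 × 35 × 0.79 / 7.7

53.8421 points


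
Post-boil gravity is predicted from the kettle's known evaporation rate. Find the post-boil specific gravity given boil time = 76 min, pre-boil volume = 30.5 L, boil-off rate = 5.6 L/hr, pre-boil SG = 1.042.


V_post = V_pre − rate·(t/60);  SG_post = 1 + (SG_pre−1)·V_pre/V_post
V_post = 30.5 − 5.6·(76/60) = 23.4067
SG_post = 1 + (1.042 − 1)·30.5/23.4067

1.0547


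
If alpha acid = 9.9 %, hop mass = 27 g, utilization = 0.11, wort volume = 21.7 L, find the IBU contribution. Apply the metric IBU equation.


IBU = (α/100)·mass·U·1000 / V
IBU = (9.9/100)·27·0.11·1000 / 21.7

13.5498 IBU


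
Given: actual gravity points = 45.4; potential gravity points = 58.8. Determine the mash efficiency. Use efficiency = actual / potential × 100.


efficiency = 45.4 / 58.8 × 100

77.2109 %


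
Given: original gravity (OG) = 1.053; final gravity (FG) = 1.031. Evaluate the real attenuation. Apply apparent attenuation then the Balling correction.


AA = (OG−FG)/(OG−1)·100;  RA = AA·0.8192
AA = (1.053 − 1.031)/(1.053 − 1)·100 = 41.5094
RA = 41.5094·0.8192

34.0045 %


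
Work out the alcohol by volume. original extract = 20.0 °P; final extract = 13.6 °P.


SG = 259/(259 − P);  ABV = (OG − FG)·131.25
OG = 259/(259 − 20.0) = 1.0837
FG = 259/(259 − 13.6) = 1.0554
ABV = (1.0837 − 1.0554)·131.25

3.7094 % ABV


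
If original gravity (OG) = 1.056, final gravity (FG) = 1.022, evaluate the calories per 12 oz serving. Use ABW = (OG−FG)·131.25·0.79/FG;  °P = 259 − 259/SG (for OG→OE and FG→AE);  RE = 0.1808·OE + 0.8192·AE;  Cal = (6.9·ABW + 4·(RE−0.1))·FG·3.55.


ABW = (1.056 − 1.022)·131.25·0.79/1.022 = 3.4495
OE = 259 − 259/1.056 = 13.7348 °P
AE = 259 − 259/1.022 = 5.5753 °P
RE = 0.1808·13.7348 + 0.8192·5.5753 = 7.0506 °P
Cal = (6.9·3.4495 + 4·(7.0506−0.1))·1.022·3.55

187.2237 kcal


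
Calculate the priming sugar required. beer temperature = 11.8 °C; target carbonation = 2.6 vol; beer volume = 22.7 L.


residual = 14.695·(0.01821 + 0.09011·e^(−0.04·T));  sugar = (target − residual)·4.0·V
residual = 14.695·(0.01821 + 0.09011·e^(−0.04·11.8)) = 1.0935
sugar = (2.6 − 1.0935)·4.0·22.7

136.7857 g


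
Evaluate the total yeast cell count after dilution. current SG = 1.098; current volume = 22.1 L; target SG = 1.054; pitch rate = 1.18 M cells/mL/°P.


V_w = V·((SG_c−1)/(SG_t−1)−1);  °P = 259 − 259/SG_t;  cells = rate·(V+V_w)·°P
V_w = 22.1·((1.098−1)/(1.054−1)−1) = 18.0074
V_final = 22.1 + 18.0074 = 40.1074
°P = 259 − 259/1.054 = 13.2694
cells = 1.18·40.1074·13.2694

627.9998 billion cells


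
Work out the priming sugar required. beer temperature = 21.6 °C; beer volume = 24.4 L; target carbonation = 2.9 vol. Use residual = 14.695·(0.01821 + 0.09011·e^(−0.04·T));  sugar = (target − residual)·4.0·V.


residual = 14.695·(0.01821 + 0.09011·e^(−0.04·21.6)) = 0.8257
sugar = (2.9 − 0.8257)·4.0·24.4

202.4521 g


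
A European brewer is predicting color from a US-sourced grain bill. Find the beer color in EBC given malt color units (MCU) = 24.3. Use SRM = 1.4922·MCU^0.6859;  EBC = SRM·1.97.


SRM = 1.4922·24.3^0.6859 = 13.3111
EBC = 13.3111·1.97

26.2229 EBC


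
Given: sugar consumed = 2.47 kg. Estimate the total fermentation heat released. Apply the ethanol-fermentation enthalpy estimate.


Q = m_sugar · 590 kJ/kg
Q = 2.47 · 590

1457.3000 kJ


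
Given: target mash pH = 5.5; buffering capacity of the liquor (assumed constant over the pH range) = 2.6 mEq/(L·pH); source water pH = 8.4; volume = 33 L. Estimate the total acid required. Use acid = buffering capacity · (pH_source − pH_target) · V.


acid = 2.6 · (8.4 − 5.5) · 33

248.8200 mEq


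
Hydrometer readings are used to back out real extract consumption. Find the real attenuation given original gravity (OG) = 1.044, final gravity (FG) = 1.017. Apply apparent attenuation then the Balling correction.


AA = (OG−FG)/(OG−1)·100;  RA = AA·0.8192
AA = (1.044 − 1.017)/(1.044 − 1)·100 = 61.3636
RA = 61.3636·0.8192

50.2691 %


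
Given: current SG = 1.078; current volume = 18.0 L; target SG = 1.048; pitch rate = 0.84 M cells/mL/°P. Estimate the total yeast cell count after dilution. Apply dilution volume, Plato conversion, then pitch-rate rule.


V_w = V·((SG_c−1)/(SG_t−1)−1);  °P = 259 − 259/SG_t;  cells = rate·(V+V_w)·°P
V_w = 18.0·((1.078−1)/(1.048−1)−1) = 11.2500
V_final = 18.0 + 11.2500 = 29.2500
°P = 259 − 259/1.048 = 11.8626
cells = 0.84·29.2500·11.8626

291.4640 billion cells


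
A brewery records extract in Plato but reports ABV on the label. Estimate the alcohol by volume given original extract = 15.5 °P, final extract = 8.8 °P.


SG = 259/(259 − P);  ABV = (OG − FG)·131.25
OG = 259/(259 − 15.5) = 1.0637
FG = 259/(259 − 8.8) = 1.0352
ABV = (1.0637 − 1.0352)·131.25

3.7384 % ABV


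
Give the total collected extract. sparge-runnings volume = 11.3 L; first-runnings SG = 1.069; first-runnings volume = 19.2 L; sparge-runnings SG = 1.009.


total = Σ (SG_i − 1)·1000·V_i
first = (1.069 − 1)·1000·19.2 = 1324.8000
sparge = (1.009 − 1)·1000·11.3 = 101.7000
total = 1324.8000 + 101.7000

1426.5000 gravity·L


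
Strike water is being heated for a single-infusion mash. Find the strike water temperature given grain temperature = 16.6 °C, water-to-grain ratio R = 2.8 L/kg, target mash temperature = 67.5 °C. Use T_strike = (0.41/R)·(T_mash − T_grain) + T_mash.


T_strike = (0.41/2.8)·(67.5 − 16.6) + 67.5

74.9532 °C


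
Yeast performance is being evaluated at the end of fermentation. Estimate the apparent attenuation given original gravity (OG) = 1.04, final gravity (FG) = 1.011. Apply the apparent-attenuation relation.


AA = (OG − FG)/(OG − 1) · 100
AA = (1.04 − 1.011)/(1.04 − 1) · 100

72.5000 %


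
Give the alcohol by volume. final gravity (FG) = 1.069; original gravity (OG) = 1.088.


ABV = (OG − FG) · 131.25
ABV = (1.088 − 1.069) · 131.25

2.4938 % ABV


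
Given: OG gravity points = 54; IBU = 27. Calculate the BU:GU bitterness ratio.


BU:GU = IBU / OG_points
BU:GU = 27 / 54

0.5000


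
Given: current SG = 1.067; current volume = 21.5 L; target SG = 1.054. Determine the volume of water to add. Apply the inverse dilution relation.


V_water = V·((SG_curr − 1)/(SG_target − 1) − 1)
V_water = 21.5·((1.067 − 1)/(1.054 − 1) − 1)

5.1759 L


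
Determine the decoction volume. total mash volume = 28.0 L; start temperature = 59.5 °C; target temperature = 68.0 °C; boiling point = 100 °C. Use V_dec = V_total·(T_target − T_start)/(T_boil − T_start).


V_dec = 28.0·(68.0 − 59.5)/(100 − 59.5)

5.8765 L


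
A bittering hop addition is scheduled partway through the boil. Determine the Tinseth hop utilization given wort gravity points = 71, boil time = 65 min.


U = 1.65·0.000125^(GP/1000) · (1 − e^(−0.04·t))/4.15
bigness = 1.65·0.000125^(71/1000) = 0.8717
boil_factor = (1 − e^(−0.04·65))/4.15 = 0.2231
U = 0.8717 · 0.2231

0.1944


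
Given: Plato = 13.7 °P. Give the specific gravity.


SG = 259/(259 − P)
SG = 259/(259 − 13.7)

1.0558


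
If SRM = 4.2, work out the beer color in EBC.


EBC = SRM · 1.97
EBC = 4.2 · 1.97

8.2740 EBC


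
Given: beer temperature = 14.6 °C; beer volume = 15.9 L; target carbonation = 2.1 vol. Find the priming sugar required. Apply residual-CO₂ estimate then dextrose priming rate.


residual = 14.695·(0.01821 + 0.09011·e^(−0.04·T));  sugar = (target − residual)·4.0·V
residual = 14.695·(0.01821 + 0.09011·e^(−0.04·14.6)) = 1.0060
sugar = (2.1 − 1.0060)·4.0·15.9

69.5762 g


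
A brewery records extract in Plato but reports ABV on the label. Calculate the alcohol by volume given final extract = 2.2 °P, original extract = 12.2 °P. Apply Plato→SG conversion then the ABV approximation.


SG = 259/(259 − P);  ABV = (OG − FG)·131.25
OG = 259/(259 − 12.2) = 1.0494
FG = 259/(259 − 2.2) = 1.0086
ABV = (1.0494 − 1.0086)·131.25

5.3636 % ABV


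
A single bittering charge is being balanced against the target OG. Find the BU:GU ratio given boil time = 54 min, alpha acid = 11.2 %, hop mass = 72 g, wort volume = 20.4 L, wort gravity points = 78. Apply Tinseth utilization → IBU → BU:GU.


U = 1.65·0.000125^(GP/1000)·(1−e^(−0.04t))/4.15;  IBU = (α/100)·m·U·1000/V;  BU:GU = IBU/GP
U = 1.65·0.000125^(78/1000)·(1−e^(−0.04·54))/4.15 = 0.1745
IBU = (11.2/100)·72·0.1745·1000/20.4 = 68.9761
BU:GU = 68.9761/78

0.8843


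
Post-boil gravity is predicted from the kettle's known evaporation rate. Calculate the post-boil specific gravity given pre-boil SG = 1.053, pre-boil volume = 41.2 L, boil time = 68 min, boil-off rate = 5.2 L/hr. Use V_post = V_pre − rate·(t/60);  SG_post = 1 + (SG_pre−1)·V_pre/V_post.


V_post = 41.2 − 5.2·(68/60) = 35.3067
SG_post = 1 + (1.053 − 1)·41.2/35.3067

1.0618


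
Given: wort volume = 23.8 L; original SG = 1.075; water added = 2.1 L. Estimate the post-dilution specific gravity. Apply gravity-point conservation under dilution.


SG_new = 1 + (SG_old − 1)·V_old/(V_old + V_water)
pts = (1.075 − 1)·1000·23.8/(23.8 + 2.1) = 68.9189
SG_new = 1 + 68.9189/1000

1.0689


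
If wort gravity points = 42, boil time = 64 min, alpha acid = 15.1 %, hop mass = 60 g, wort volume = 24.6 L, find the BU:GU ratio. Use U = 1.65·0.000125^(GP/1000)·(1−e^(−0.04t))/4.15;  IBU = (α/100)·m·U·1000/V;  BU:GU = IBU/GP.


U = 1.65·0.000125^(42/1000)·(1−e^(−0.04·64))/4.15 = 0.2515
IBU = (15.1/100)·60·0.2515·1000/24.6 = 92.6312
BU:GU = 92.6312/42

2.2055


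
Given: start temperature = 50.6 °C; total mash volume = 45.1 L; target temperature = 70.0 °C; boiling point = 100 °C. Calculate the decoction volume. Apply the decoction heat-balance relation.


V_dec = V_total·(T_target − T_start)/(T_boil − T_start)
V_dec = 45.1·(70.0 − 50.6)/(100 − 50.6)

17.7113 L


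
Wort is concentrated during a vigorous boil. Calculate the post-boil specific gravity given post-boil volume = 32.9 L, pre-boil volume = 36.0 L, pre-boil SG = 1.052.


SG_post = 1 + (SG_pre − 1)·V_pre/V_post
pts_pre = (1.052 − 1)·1000 = 52.0000
pts_post = 52.0000·36.0/32.9 = 56.8997
SG_post = 1 + 56.8997/1000

1.0569


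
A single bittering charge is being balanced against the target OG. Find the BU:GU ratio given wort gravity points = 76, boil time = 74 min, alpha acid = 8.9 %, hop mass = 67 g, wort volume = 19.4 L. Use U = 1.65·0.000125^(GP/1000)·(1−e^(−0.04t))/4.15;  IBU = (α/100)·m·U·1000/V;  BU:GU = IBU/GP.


U = 1.65·0.000125^(76/1000)·(1−e^(−0.04·74))/4.15 = 0.1904
IBU = (8.9/100)·67·0.1904·1000/19.4 = 58.5269
BU:GU = 58.5269/76

0.7701


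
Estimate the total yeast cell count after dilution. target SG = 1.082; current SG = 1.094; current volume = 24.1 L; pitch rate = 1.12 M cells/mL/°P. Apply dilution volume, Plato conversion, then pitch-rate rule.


V_w = V·((SG_c−1)/(SG_t−1)−1);  °P = 259 − 259/SG_t;  cells = rate·(V+V_w)·°P
V_w = 24.1·((1.094−1)/(1.082−1)−1) = 3.5268
V_final = 24.1 + 3.5268 = 27.6268
°P = 259 − 259/1.082 = 19.6285
cells = 1.12·27.6268·19.6285

607.3449 billion cells


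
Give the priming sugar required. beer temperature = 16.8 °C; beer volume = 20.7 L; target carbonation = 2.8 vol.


residual = 14.695·(0.01821 + 0.09011·e^(−0.04·T));  sugar = (target − residual)·4.0·V
residual = 14.695·(0.01821 + 0.09011·e^(−0.04·16.8)) = 0.9438
sugar = (2.8 − 0.9438)·4.0·20.7

153.6909 g


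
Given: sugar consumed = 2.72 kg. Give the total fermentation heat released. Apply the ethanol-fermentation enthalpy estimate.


Q = m_sugar · 590 kJ/kg
Q = 2.72 · 590

1604.8000 kJ


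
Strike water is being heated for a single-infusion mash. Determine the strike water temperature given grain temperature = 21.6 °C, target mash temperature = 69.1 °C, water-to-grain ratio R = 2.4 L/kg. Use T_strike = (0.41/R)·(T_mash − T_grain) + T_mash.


T_strike = (0.41/2.4)·(69.1 − 21.6) + 69.1

77.2146 °C


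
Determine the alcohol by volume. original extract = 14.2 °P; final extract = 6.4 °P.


SG = 259/(259 − P);  ABV = (OG − FG)·131.25
OG = 259/(259 − 14.2) = 1.0580
FG = 259/(259 − 6.4) = 1.0253
ABV = (1.0580 − 1.0253)·131.25

4.2879 % ABV


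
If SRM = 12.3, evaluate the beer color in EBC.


EBC = SRM · 1.97
EBC = 12.3 · 1.97

24.2310 EBC


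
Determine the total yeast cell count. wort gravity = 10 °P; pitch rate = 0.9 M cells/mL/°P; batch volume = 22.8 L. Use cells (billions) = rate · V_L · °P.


cells = 0.9 · 22.8 · 10

205.2000 billion cells


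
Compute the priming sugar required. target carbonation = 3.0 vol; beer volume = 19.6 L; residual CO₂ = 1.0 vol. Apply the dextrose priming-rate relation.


sugar = (target − residual)·4.0·V
sugar = (3.0 − 1.0)·4.0·19.6

156.8000 g


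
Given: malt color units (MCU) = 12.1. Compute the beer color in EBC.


SRM = 1.4922·MCU^0.6859;  EBC = SRM·1.97
SRM = 1.4922·12.1^0.6859 = 8.2511
EBC = 8.2511·1.97

16.2546 EBC


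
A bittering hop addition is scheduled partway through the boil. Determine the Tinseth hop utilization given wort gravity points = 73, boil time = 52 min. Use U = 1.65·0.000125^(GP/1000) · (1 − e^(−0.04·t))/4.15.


bigness = 1.65·0.000125^(73/1000) = 0.8562
boil_factor = (1 − e^(−0.04·52))/4.15 = 0.2109
U = 0.8562 · 0.2109

0.1805


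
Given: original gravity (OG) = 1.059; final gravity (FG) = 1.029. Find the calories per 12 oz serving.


ABW = (OG−FG)·131.25·0.79/FG;  °P = 259 − 259/SG (for OG→OE and FG→AE);  RE = 0.1808·OE + 0.8192·AE;  Cal = (6.9·ABW + 4·(RE−0.1))·FG·3.55
ABW = (1.059 − 1.029)·131.25·0.79/1.029 = 3.0230
OE = 259 − 259/1.059 = 14.4297 °P
AE = 259 − 259/1.029 = 7.2993 °P
RE = 0.1808·14.4297 + 0.8192·7.2993 = 8.5885 °P
Cal = (6.9·3.0230 + 4·(8.5885−0.1))·1.029·3.55

200.2268 kcal


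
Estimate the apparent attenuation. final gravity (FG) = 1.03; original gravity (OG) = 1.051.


AA = (OG − FG)/(OG − 1) · 100
AA = (1.051 − 1.03)/(1.051 − 1) · 100

41.1765 %


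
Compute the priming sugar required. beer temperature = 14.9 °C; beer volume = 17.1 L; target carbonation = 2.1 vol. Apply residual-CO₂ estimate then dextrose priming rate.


residual = 14.695·(0.01821 + 0.09011·e^(−0.04·T));  sugar = (target − residual)·4.0·V
residual = 14.695·(0.01821 + 0.09011·e^(−0.04·14.9)) = 0.9972
sugar = (2.1 − 0.9972)·4.0·17.1

75.4297 g


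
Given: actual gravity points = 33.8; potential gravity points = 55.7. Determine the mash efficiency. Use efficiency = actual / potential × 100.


efficiency = 33.8 / 55.7 × 100

60.6822 %


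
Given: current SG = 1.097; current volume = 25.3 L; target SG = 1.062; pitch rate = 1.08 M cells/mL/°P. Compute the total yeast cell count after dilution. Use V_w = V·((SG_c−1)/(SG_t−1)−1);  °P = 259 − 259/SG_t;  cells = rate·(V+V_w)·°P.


V_w = 25.3·((1.097−1)/(1.062−1)−1) = 14.2823
V_final = 25.3 + 14.2823 = 39.5823
°P = 259 − 259/1.062 = 15.1205
cells = 1.08·39.5823·15.1205

646.3850 billion cells


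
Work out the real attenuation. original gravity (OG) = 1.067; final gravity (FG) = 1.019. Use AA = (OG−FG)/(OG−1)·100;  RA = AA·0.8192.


AA = (1.067 − 1.019)/(1.067 − 1)·100 = 71.6418
RA = 71.6418·0.8192

58.6890 %


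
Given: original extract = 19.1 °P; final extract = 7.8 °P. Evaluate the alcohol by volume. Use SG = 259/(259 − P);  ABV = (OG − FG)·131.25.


OG = 259/(259 − 19.1) = 1.0796
FG = 259/(259 − 7.8) = 1.0311
ABV = (1.0796 − 1.0311)·131.25

6.3742 % ABV


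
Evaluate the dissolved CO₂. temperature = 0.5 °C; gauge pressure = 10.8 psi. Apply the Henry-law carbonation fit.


vols = (P + 14.695)·(0.01821 + 0.09011·e^(−0.04·T))
vols = (10.8 + 14.695)·(0.01821 + 0.09011·e^(−0.04·0.5))

2.7161 volumes


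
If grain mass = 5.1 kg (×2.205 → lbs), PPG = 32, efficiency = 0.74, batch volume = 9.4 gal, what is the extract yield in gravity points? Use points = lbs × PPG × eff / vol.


lbs = 5.1 × 2.205 = 11.2455
points = 11.2455 × 32 × 0.74 / 9.4

28.3291 points


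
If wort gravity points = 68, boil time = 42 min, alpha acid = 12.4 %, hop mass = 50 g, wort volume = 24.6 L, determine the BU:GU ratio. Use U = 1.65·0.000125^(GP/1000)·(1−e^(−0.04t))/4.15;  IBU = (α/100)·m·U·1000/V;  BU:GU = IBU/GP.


U = 1.65·0.000125^(68/1000)·(1−e^(−0.04·42))/4.15 = 0.1756
IBU = (12.4/100)·50·0.1756·1000/24.6 = 44.2494
BU:GU = 44.2494/68

0.6507


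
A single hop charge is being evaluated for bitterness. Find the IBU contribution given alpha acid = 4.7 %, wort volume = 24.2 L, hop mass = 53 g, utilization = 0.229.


IBU = (α/100)·mass·U·1000 / V
IBU = (4.7/100)·53·0.229·1000 / 24.2

23.5719 IBU


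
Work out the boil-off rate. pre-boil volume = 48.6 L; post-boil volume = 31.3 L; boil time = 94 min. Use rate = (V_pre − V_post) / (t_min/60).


rate = (48.6 − 31.3) / (94/60)

11.0426 L/hr


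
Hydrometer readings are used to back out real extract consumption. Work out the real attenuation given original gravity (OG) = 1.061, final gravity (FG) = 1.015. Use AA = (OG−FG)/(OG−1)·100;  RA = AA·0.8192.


AA = (1.061 − 1.015)/(1.061 − 1)·100 = 75.4098
RA = 75.4098·0.8192

61.7757 %


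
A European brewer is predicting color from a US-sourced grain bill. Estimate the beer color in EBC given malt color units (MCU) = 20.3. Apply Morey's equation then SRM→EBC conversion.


SRM = 1.4922·MCU^0.6859;  EBC = SRM·1.97
SRM = 1.4922·20.3^0.6859 = 11.7663
EBC = 11.7663·1.97

23.1795 EBC


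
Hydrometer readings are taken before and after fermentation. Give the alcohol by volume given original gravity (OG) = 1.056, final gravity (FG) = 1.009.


ABV = (OG − FG) · 131.25
ABV = (1.056 − 1.009) · 131.25

6.1688 % ABV


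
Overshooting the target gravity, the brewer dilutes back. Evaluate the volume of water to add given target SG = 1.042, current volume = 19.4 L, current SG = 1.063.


V_water = V·((SG_curr − 1)/(SG_target − 1) − 1)
V_water = 19.4·((1.063 − 1)/(1.042 − 1) − 1)

9.7000 L


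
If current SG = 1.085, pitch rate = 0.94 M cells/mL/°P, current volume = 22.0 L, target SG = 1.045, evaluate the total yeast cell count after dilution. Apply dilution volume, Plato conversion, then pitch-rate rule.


V_w = V·((SG_c−1)/(SG_t−1)−1);  °P = 259 − 259/SG_t;  cells = rate·(V+V_w)·°P
V_w = 22.0·((1.085−1)/(1.045−1)−1) = 19.5556
V_final = 22.0 + 19.5556 = 41.5556
°P = 259 − 259/1.045 = 11.1531
cells = 0.94·41.5556·11.1531

435.6653 billion cells


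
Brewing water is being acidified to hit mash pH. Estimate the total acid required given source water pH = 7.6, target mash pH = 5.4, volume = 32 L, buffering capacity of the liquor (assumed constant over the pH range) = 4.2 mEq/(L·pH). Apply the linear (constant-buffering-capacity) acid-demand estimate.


acid = buffering capacity · (pH_source − pH_target) · V
acid = 4.2 · (7.6 − 5.4) · 32

295.6800 mEq


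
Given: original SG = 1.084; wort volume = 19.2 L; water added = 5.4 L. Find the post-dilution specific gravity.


SG_new = 1 + (SG_old − 1)·V_old/(V_old + V_water)
pts = (1.084 − 1)·1000·19.2/(19.2 + 5.4) = 65.5610
SG_new = 1 + 65.5610/1000

1.0656


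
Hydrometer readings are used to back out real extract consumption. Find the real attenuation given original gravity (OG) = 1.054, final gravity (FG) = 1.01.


AA = (OG−FG)/(OG−1)·100;  RA = AA·0.8192
AA = (1.054 − 1.01)/(1.054 − 1)·100 = 81.4815
RA = 81.4815·0.8192

66.7496 %


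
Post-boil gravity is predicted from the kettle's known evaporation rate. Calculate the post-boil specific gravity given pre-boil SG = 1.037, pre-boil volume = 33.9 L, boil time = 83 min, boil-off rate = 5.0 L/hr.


V_post = V_pre − rate·(t/60);  SG_post = 1 + (SG_pre−1)·V_pre/V_post
V_post = 33.9 − 5.0·(83/60) = 26.9833
SG_post = 1 + (1.037 − 1)·33.9/26.9833

1.0465


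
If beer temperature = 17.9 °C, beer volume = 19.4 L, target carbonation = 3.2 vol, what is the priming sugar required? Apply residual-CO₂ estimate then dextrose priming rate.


residual = 14.695·(0.01821 + 0.09011·e^(−0.04·T));  sugar = (target − residual)·4.0·V
residual = 14.695·(0.01821 + 0.09011·e^(−0.04·17.9)) = 0.9147
sugar = (3.2 − 0.9147)·4.0·19.4

177.3377 g


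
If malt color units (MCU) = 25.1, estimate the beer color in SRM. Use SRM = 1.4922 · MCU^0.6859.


SRM = 1.4922 · 25.1^0.6859

13.6102 SRM


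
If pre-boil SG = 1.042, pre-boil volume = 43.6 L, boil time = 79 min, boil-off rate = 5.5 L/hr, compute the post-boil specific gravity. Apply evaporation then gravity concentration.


V_post = V_pre − rate·(t/60);  SG_post = 1 + (SG_pre−1)·V_pre/V_post
V_post = 43.6 − 5.5·(79/60) = 36.3583
SG_post = 1 + (1.042 − 1)·43.6/36.3583

1.0504
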